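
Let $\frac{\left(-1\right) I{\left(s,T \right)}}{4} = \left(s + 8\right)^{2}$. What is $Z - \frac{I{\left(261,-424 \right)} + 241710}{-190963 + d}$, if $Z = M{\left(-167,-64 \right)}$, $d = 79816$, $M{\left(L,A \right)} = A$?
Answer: $- \frac{7161142}{111147} \approx -64.429$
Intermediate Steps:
$I{\left(s,T \right)} = - 4 \left(8 + s\right)^{2}$ ($I{\left(s,T \right)} = - 4 \left(s + 8\right)^{2} = - 4 \left(8 + s\right)^{2}$)
$Z = -64$
$Z - \frac{I{\left(261,-424 \right)} + 241710}{-190963 + d} = -64 - \frac{- 4 \left(8 + 261\right)^{2} + 241710}{-190963 + 79816} = -64 - \frac{- 4 \cdot 269^{2} + 241710}{-111147} = -64 - \left(\left(-4\right) 72361 + 241710\right) \left(- \frac{1}{111147}\right) = -64 - \left(-289444 + 241710\right) \left(- \frac{1}{111147}\right) = -64 - \left(-47734\right) \left(- \frac{1}{111147}\right) = -64 - \frac{47734}{111147} = - \frac{7161142}{111147}$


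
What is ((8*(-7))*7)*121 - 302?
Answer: -47734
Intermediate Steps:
((8*(-7))*7)*121 - 302 = -56*7*121 - 302 = -392*121 - 302 = -47432 - 302 = -47734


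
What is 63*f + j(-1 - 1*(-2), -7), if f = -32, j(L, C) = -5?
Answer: -2021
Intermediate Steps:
63*f + j(-1 - 1*(-2), -7) = 63*(-32) - 5 = -2016 - 5 = -2021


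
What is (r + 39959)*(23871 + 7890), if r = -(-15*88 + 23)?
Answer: 1310331816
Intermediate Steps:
r = 1297 (r = -(-1320 + 23) = -1*(-1297) = 1297)
(r + 39959)*(23871 + 7890) = (1297 + 39959)*(23871 + 7890) = 41256*31761 = 1310331816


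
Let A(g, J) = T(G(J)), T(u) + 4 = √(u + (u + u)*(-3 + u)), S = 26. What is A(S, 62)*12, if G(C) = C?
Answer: -48 + 12*√7378 ≈ 982.74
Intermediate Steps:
T(u) = -4 + √(u + 2*u*(-3 + u)) (T(u) = -4 + √(u + (u + u)*(-3 + u)) = -4 + √(u + (2*u)*(-3 + u)) = -4 + √(u + 2*u*(-3 + u)))
A(g, J) = -4 + √(J*(-5 + 2*J))
A(S, 62)*12 = (-4 + √(62*(-5 + 2*62)))*12 = (-4 + √(62*(-5 + 124)))*12 = (-4 + √(62*119))*12 = (-4 + √7378)*12 = -48 + 12*√7378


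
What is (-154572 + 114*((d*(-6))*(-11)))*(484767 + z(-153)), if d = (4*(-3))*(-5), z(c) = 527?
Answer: 144068259192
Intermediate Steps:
d = 60 (d = -12*(-5) = 60)
(-154572 + 114*((d*(-6))*(-11)))*(484767 + z(-153)) = (-154572 + 114*((60*(-6))*(-11)))*(484767 + 527) = (-154572 + 114*(-360*(-11)))*485294 = (-154572 + 114*3960)*485294 = (-154572 + 451440)*485294 = 296868*485294 = 144068259192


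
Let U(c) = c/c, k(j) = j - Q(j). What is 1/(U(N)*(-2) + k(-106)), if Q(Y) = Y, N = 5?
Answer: -½ ≈ -0.50000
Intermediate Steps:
k(j) = 0 (k(j) = j - j = 0)
U(c) = 1
1/(U(N)*(-2) + k(-106)) = 1/(1*(-2) + 0) = 1/(-2 + 0) = 1/(-2) = -½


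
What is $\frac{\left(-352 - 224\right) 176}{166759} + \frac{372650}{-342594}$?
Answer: $- \frac{48436775347}{28565316423} \approx -1.6957$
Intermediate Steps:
$\frac{\left(-352 - 224\right) 176}{166759} + \frac{372650}{-342594} = \left(-576\right) 176 \cdot \frac{1}{166759} + 372650 \left(- \frac{1}{342594}\right) = \left(-101376\right) \frac{1}{166759} - \frac{186325}{171297} = - \frac{101376}{166759} - \frac{186325}{171297} = - \frac{48436775347}{28565316423}$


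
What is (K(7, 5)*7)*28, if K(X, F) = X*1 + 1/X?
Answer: 1400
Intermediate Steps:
K(X, F) = X + 1/X
(K(7, 5)*7)*28 = ((7 + 1/7)*7)*28 = ((7 + ⅐)*7)*28 = ((50/7)*7)*28 = 50*28 = 1400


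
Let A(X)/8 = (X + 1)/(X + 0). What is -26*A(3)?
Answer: -832/3 ≈ -277.33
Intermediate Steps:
A(X) = 8*(1 + X)/X (A(X) = 8*((X + 1)/(X + 0)) = 8*((1 + X)/X) = 8*(1 + X)/X)
-26*A(3) = -26*(8 + 8/3) = -26*32/3 = -832/3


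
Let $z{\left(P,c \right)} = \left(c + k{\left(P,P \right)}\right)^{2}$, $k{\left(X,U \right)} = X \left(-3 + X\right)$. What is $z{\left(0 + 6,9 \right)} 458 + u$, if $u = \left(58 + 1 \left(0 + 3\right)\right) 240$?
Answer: $348522$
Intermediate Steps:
$z{\left(P,c \right)} = \left(c + P \left(-3 + P\right)\right)^{2}$
$u = 14640$ ($u = \left(58 + 1 \cdot 3\right) 240 = \left(58 + 3\right) 240 = 61 \cdot 240 = 14640$)
$z{\left(0 + 6,9 \right)} 458 + u = \left(9 + \left(0 + 6\right) \left(-3 + \left(0 + 6\right)\right)\right)^{2} \cdot 458 + 14640 = \left(9 + 6 \left(-3 + 6\right)\right)^{2} \cdot 458 + 14640 = \left(9 + 6 \cdot 3\right)^{2} \cdot 458 + 14640 = \left(9 + 18\right)^{2} \cdot 458 + 14640 = 27^{2} \cdot 458 + 14640 = 729 \cdot 458 + 14640 = 333882 + 14640 = 348522$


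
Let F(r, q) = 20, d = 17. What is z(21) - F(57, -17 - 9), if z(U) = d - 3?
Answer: -6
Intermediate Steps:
z(U) = 14 (z(U) = 17 - 3 = 14)
z(21) - F(57, -17 - 9) = 14 - 1*20 = 14 - 20 = -6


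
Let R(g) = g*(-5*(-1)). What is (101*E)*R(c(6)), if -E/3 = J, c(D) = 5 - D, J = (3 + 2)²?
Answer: 37875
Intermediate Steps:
J = 25 (J = 5² = 25)
R(g) = 5*g (R(g) = g*5 = 5*g)
E = -75 (E = -3*25 = -75)
(101*E)*R(c(6)) = (101*(-75))*(5*(5 - 1*6)) = -37875*(5 - 6) = -37875*(-1) = -7575*(-5) = 37875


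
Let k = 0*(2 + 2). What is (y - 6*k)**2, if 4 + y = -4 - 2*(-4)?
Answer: 0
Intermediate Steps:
k = 0 (k = 0*4 = 0)
y = 0 (y = -4 + (-4 - 2*(-4)) = -4 + (-4 + 8) = -4 + 4 = 0)
(y - 6*k)**2 = (0 - 6*0)**2 = (0 + 0)**2 = 0**2 = 0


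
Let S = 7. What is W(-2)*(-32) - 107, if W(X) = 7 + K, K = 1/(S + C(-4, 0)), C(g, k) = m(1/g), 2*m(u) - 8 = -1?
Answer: -7015/21 ≈ -334.05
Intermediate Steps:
m(u) = 7/2 (m(u) = 4 + (½)*(-1) = 4 - ½ = 7/2)
C(g, k) = 7/2
K = 2/21 (K = 1/(7 + 7/2) = 1/(21/2) = 2/21 ≈ 0.095238)
W(X) = 149/21 (W(X) = 7 + 2/21 = 149/21)
W(-2)*(-32) - 107 = (149/21)*(-32) - 107 = -4768/21 - 107 = -7015/21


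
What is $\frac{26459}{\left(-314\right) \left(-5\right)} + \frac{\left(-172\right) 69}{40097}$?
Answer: $\frac{1042293763}{62952290} \approx 16.557$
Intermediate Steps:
$\frac{26459}{\left(-314\right) \left(-5\right)} + \frac{\left(-172\right) 69}{40097} = \frac{26459}{1570} - \frac{11868}{40097} = \frac{1042293763}{62952290}$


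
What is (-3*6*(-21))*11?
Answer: 4158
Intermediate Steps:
(-3*6*(-21))*11 = -18*(-21)*11 = 378*11 = 4158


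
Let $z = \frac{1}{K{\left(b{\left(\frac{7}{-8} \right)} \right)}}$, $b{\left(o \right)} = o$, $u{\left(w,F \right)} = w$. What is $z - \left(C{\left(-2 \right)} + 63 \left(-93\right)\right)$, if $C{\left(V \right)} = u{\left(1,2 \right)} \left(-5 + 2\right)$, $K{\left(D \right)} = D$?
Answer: $\frac{41026}{7} \approx 5860.9$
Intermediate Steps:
$C{\left(V \right)} = -3$ ($C{\left(V \right)} = 1 \left(-5 + 2\right) = 1 \left(-3\right) = -3$)
$z = - \frac{8}{7}$ ($z = \frac{1}{7 \frac{1}{-8}} = \frac{1}{7 \left(- \frac{1}{8}\right)} = \frac{1}{- \frac{7}{8}} = - \frac{8}{7} \approx -1.1429$)
$z - \left(C{\left(-2 \right)} + 63 \left(-93\right)\right) = - \frac{8}{7} - \left(-3 + 63 \left(-93\right)\right) = - \frac{8}{7} - \left(-3 - 5859\right) = - \frac{8}{7} - -5862 = - \frac{8}{7} + 5862 = \frac{41026}{7}$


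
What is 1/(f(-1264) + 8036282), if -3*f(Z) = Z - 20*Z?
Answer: 3/24084830 ≈ 1.2456e-7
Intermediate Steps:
f(Z) = 19*Z/3 (f(Z) = -(Z - 20*Z)/3 = -(-19)*Z/3 = 19*Z/3)
1/(f(-1264) + 8036282) = 1/((19/3)*(-1264) + 8036282) = 1/(-24016/3 + 8036282) = 1/(24084830/3) = 3/24084830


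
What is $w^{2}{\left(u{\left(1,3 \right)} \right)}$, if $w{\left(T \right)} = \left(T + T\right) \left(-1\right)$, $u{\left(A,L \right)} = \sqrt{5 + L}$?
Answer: $32$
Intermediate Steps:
$w{\left(T \right)} = - 2 T$ ($w{\left(T \right)} = 2 T \left(-1\right) = - 2 T$)
$w^{2}{\left(u{\left(1,3 \right)} \right)} = \left(- 2 \sqrt{5 + 3}\right)^{2} = \left(- 2 \sqrt{8}\right)^{2} = \left(- 2 \cdot 2 \sqrt{2}\right)^{2} = \left(- 4 \sqrt{2}\right)^{2} = 32$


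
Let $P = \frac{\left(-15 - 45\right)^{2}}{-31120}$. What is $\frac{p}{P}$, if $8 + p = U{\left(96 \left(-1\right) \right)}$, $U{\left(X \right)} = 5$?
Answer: $\frac{389}{15} \approx 25.933$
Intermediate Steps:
$p = -3$ ($p = -8 + 5 = -3$)
$P = - \frac{45}{389}$ ($P = \left(-60\right)^{2} \left(- \frac{1}{31120}\right) = 3600 \left(- \frac{1}{31120}\right) = - \frac{45}{389} \approx -0.11568$)
$\frac{p}{P} = - \frac{3}{- \frac{45}{389}} = \left(-3\right) \left(- \frac{389}{45}\right) = \frac{389}{15}$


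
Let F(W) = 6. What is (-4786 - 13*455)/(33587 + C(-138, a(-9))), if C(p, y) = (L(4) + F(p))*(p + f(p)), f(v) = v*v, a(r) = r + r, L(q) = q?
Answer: -10701/222647 ≈ -0.048063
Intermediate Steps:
a(r) = 2*r
f(v) = v**2
C(p, y) = 10*p + 10*p**2 (C(p, y) = (4 + 6)*(p + p**2) = 10*(p + p**2) = 10*p + 10*p**2)
(-4786 - 13*455)/(33587 + C(-138, a(-9))) = (-4786 - 13*455)/(33587 + 10*(-138)*(1 - 138)) = (-4786 - 5915)/(33587 + 10*(-138)*(-137)) = -10701/(33587 + 189060) = -10701/222647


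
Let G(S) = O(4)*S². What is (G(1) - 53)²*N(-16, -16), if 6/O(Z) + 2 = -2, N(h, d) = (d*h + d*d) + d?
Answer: 1473244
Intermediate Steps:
N(h, d) = d + d² + d*h (N(h, d) = (d*h + d²) + d = (d² + d*h) + d = d + d² + d*h)
O(Z) = -3/2 (O(Z) = 6/(-2 - 2) = 6/(-4) = 6*(-¼) = -3/2)
G(S) = -3*S²/2
(G(1) - 53)²*N(-16, -16) = (-3/2*1² - 53)²*(-16*(1 - 16 - 16)) = (-3/2*1 - 53)²*(-16*(-31)) = (-3/2 - 53)²*496 = (-109/2)²*496 = (11881/4)*496 = 1473244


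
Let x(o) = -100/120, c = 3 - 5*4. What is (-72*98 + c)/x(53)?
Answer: 42438/5 ≈ 8487.6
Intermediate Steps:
c = -17 (c = 3 - 20 = -17)
x(o) = -⅚ (x(o) = -100*1/120 = -⅚)
(-72*98 + c)/x(53) = (-72*98 - 17)/(-⅚) = (-7056 - 17)*(-6/5) = -7073*(-6/5) = 42438/5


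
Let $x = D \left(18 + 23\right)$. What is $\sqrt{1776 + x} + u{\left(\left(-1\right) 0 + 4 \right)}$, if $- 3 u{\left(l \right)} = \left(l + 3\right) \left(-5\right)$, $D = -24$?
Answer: $\frac{35}{3} + 6 \sqrt{22} \approx 39.809$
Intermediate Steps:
$x = -984$ ($x = - 24 \left(18 + 23\right) = \left(-24\right) 41 = -984$)
$u{\left(l \right)} = 5 + \frac{5 l}{3}$ ($u{\left(l \right)} = - \frac{\left(l + 3\right) \left(-5\right)}{3} = - \frac{\left(3 + l\right) \left(-5\right)}{3} = - \frac{-15 - 5 l}{3} = 5 + \frac{5 l}{3}$)
$\sqrt{1776 + x} + u{\left(\left(-1\right) 0 + 4 \right)} = \sqrt{1776 - 984} + \left(5 + \frac{5 \left(\left(-1\right) 0 + 4\right)}{3}\right) = \sqrt{792} + \left(5 + \frac{5 \left(0 + 4\right)}{3}\right) = 6 \sqrt{22} + \left(5 + \frac{5}{3} \cdot 4\right) = 6 \sqrt{22} + \left(5 + \frac{20}{3}\right) = 6 \sqrt{22} + \frac{35}{3} = \frac{35}{3} + 6 \sqrt{22}$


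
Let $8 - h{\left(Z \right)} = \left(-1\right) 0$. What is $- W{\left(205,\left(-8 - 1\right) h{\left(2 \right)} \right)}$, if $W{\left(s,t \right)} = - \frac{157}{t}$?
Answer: $- \frac{157}{72} \approx -2.1806$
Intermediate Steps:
$h{\left(Z \right)} = 8$ ($h{\left(Z \right)} = 8 - \left(-1\right) 0 = 8 - 0 = 8 + 0 = 8$)
$- W{\left(205,\left(-8 - 1\right) h{\left(2 \right)} \right)} = - \frac{-157}{\left(-8 - 1\right) 8} = - \frac{-157}{\left(-9\right) 8} = - \frac{-157}{-72} = - \frac{\left(-157\right) \left(-1\right)}{72} = \left(-1\right) \frac{157}{72} = - \frac{157}{72}$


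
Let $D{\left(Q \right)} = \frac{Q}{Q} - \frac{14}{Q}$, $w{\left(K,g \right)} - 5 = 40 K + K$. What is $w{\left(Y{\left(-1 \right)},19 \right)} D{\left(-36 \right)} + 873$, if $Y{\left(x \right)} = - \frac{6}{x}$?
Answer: $\frac{21989}{18} \approx 1221.6$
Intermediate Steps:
$w{\left(K,g \right)} = 5 + 41 K$ ($w{\left(K,g \right)} = 5 + \left(40 K + K\right) = 5 + 41 K$)
$D{\left(Q \right)} = 1 - \frac{14}{Q}$
$w{\left(Y{\left(-1 \right)},19 \right)} D{\left(-36 \right)} + 873 = \left(5 + 41 \left(- \frac{6}{-1}\right)\right) \frac{-14 - 36}{-36} + 873 = \left(5 + 41 \left(\left(-6\right) \left(-1\right)\right)\right) \left(\left(- \frac{1}{36}\right) \left(-50\right)\right) + 873 = \left(5 + 41 \cdot 6\right) \frac{25}{18} + 873 = \left(5 + 246\right) \frac{25}{18} + 873 = 251 \cdot \frac{25}{18} + 873 = \frac{6275}{18} + 873 = \frac{21989}{18}$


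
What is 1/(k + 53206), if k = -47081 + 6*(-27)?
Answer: 1/5963 ≈ 0.00016770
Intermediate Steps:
k = -47243 (k = -47081 - 162 = -47243)
1/(k + 53206) = 1/(-47243 + 53206) = 1/5963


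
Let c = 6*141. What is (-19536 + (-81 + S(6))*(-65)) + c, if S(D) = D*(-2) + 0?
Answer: -12645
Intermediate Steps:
S(D) = -2*D (S(D) = -2*D + 0 = -2*D)
c = 846
(-19536 + (-81 + S(6))*(-65)) + c = (-19536 + (-81 - 2*6)*(-65)) + 846 = (-19536 + (-81 - 12)*(-65)) + 846 = (-19536 - 93*(-65)) + 846 = (-19536 + 6045) + 846 = -13491 + 846 = -12645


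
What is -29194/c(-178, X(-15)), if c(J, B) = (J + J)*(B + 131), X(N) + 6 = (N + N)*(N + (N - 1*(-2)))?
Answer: 14597/171770 ≈ 0.084980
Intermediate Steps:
X(N) = -6 + 2*N*(2 + 2*N) (X(N) = -6 + (N + N)*(N + (N - 1*(-2))) = -6 + (2*N)*(N + (N + 2)) = -6 + (2*N)*(N + (2 + N)) = -6 + (2*N)*(2 + 2*N) = -6 + 2*N*(2 + 2*N))
c(J, B) = 2*J*(131 + B) (c(J, B) = (2*J)*(131 + B) = 2*J*(131 + B))
-29194/c(-178, X(-15)) = -29194*(-1/(356*(131 + (-6 + 4*(-15) + 4*(-15)²)))) = -29194*(-1/(356*(131 + (-6 - 60 + 4*225)))) = -29194*(-1/(356*(131 + (-6 - 60 + 900)))) = -29194*(-1/(356*(131 + 834))) = -29194/(2*(-178)*965) = -29194/(-343540) = -29194*(-1/343540) = 14597/171770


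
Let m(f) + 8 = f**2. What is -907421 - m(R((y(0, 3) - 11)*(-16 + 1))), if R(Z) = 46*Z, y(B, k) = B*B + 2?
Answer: -39471513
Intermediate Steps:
y(B, k) = 2 + B**2 (y(B, k) = B**2 + 2 = 2 + B**2)
m(f) = -8 + f**2
-907421 - m(R((y(0, 3) - 11)*(-16 + 1))) = -907421 - (-8 + (46*(((2 + 0**2) - 11)*(-16 + 1)))**2) = -907421 - (-8 + (46*(((2 + 0) - 11)*(-15)))**2) = -907421 - (-8 + (46*((2 - 11)*(-15)))**2) = -907421 - (-8 + (46*(-9*(-15)))**2) = -907421 - (-8 + (46*135)**2) = -907421 - (-8 + 6210**2) = -907421 - (-8 + 38564100) = -907421 - 1*38564092 = -907421 - 38564092 = -39471513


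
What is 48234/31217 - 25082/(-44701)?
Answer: 2939092828/1395431117 ≈ 2.1062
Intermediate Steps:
48234/31217 - 25082/(-44701) = 48234*(1/31217) - 25082*(-1/44701) = 48234/31217 + 25082/44701 = 2939092828/1395431117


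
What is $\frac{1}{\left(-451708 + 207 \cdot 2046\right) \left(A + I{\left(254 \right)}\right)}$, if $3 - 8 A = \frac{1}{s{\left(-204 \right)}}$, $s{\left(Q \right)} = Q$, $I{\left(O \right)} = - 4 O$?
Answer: $\frac{48}{1374066671} \approx 3.4933 \cdot 10^{-8}$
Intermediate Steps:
$A = \frac{613}{1632}$ ($A = \frac{3}{8} - \frac{1}{8 \left(-204\right)} = \frac{3}{8} - - \frac{1}{1632} = \frac{3}{8} + \frac{1}{1632} = \frac{613}{1632} \approx 0.37561$)
$\frac{1}{\left(-451708 + 207 \cdot 2046\right) \left(A + I{\left(254 \right)}\right)} = \frac{1}{\left(-451708 + 207 \cdot 2046\right) \left(\frac{613}{1632} - 1016\right)} = \frac{1}{\left(-451708 + 423522\right) \left(\frac{613}{1632} - 1016\right)} = \frac{1}{\left(-28186\right) \left(- \frac{1657499}{1632}\right)} = \frac{1}{\frac{1374066671}{48}} = \frac{48}{1374066671}$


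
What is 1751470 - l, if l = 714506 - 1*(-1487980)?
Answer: -451016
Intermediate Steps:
l = 2202486 (l = 714506 + 1487980 = 2202486)
1751470 - l = 1751470 - 1*2202486 = 1751470 - 2202486 = -451016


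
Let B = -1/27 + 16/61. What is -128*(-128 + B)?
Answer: 26936960/1647 ≈ 16355.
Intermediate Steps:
B = 371/1647 (B = -1*1/27 + 16*(1/61) = -1/27 + 16/61 = 371/1647 ≈ 0.22526)
-128*(-128 + B) = -128*(-128 + 371/1647) = -128*(-210445/1647) = 26936960/1647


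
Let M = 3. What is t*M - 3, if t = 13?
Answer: 36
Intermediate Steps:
t*M - 3 = 13*3 - 3 = 39 - 3 = 36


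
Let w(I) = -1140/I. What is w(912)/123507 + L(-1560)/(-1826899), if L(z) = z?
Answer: 761549185/902539259172 ≈ 0.00084378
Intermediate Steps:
w(912)/123507 + L(-1560)/(-1826899) = -1140/912/123507 - 1560/(-1826899) = -1140*1/912*(1/123507) - 1560*(-1/1826899) = -5/4*1/123507 + 1560/1826899 = -5/494028 + 1560/1826899 = 761549185/902539259172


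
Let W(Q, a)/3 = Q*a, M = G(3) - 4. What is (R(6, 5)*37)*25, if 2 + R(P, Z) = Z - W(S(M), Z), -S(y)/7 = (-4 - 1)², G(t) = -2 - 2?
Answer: 2430900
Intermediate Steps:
G(t) = -4
M = -8 (M = -4 - 4 = -8)
S(y) = -175 (S(y) = -7*(-4 - 1)² = -7*(-5)² = -7*25 = -175)
W(Q, a) = 3*Q*a (W(Q, a) = 3*(Q*a) = 3*Q*a)
R(P, Z) = -2 + 526*Z (R(P, Z) = -2 + (Z - 3*(-175)*Z) = -2 + (Z - (-525)*Z) = -2 + (Z + 525*Z) = -2 + 526*Z)
(R(6, 5)*37)*25 = ((-2 + 526*5)*37)*25 = ((-2 + 2630)*37)*25 = (2628*37)*25 = 97236*25 = 2430900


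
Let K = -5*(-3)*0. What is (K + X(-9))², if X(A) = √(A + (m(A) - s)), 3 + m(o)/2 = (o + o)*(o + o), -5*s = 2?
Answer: 3167/5 ≈ 633.40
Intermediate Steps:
s = -⅖ (s = -⅕*2 = -⅖ ≈ -0.40000)
m(o) = -6 + 8*o² (m(o) = -6 + 2*((o + o)*(o + o)) = -6 + 2*((2*o)*(2*o)) = -6 + 2*(4*o²) = -6 + 8*o²)
K = 0 (K = 15*0 = 0)
X(A) = √(-28/5 + A + 8*A²) (X(A) = √(A + ((-6 + 8*A²) - 1*(-⅖))) = √(A + ((-6 + 8*A²) + ⅖)) = √(A + (-28/5 + 8*A²)) = √(-28/5 + A + 8*A²))
(K + X(-9))² = (0 + √(-140 + 25*(-9) + 200*(-9)²)/5)² = (0 + √(-140 - 225 + 200*81)/5)² = (0 + √(-140 - 225 + 16200)/5)² = (0 + √15835/5)² = (√15835/5)² = 3167/5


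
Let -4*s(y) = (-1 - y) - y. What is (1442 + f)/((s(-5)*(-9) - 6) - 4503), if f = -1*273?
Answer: -668/2565 ≈ -0.26043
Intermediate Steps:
s(y) = ¼ + y/2 (s(y) = -((-1 - y) - y)/4 = -(-1 - 2*y)/4 = ¼ + y/2)
f = -273
(1442 + f)/((s(-5)*(-9) - 6) - 4503) = (1442 - 273)/(((¼ + (½)*(-5))*(-9) - 6) - 4503) = 1169/(((¼ - 5/2)*(-9) - 6) - 4503) = 1169/((-9/4*(-9) - 6) - 4503) = 1169/((81/4 - 6) - 4503) = 1169/(57/4 - 4503) = 1169/(-17955/4) = 1169*(-4/17955) = -668/2565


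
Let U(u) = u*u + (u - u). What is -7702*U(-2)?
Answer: -30808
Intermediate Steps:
U(u) = u² (U(u) = u² + 0 = u²)
-7702*U(-2) = -7702*(-2)² = -7702*4 = -30808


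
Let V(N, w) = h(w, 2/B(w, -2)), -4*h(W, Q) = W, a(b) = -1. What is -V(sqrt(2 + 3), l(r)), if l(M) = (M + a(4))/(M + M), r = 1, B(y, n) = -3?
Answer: 0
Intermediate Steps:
h(W, Q) = -W/4
l(M) = (-1 + M)/(2*M) (l(M) = (M - 1)/(M + M) = (-1 + M)/((2*M)) = (-1 + M)*(1/(2*M)) = (-1 + M)/(2*M))
V(N, w) = -w/4
-V(sqrt(2 + 3), l(r)) = -(-1)*(1/2)*(-1 + 1)/1/4 = -(-1)*(1/2)*1*0/4 = -(-1)*0/4 = -1*0 = 0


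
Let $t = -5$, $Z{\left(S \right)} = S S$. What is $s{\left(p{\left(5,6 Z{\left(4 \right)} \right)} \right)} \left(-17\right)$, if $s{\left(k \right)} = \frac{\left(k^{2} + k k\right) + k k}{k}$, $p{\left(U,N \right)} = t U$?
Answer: $1275$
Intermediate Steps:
$Z{\left(S \right)} = S^{2}$
$p{\left(U,N \right)} = - 5 U$
$s{\left(k \right)} = 3 k$ ($s{\left(k \right)} = \frac{\left(k^{2} + k^{2}\right) + k^{2}}{k} = \frac{2 k^{2} + k^{2}}{k} = \frac{3 k^{2}}{k} = 3 k$)
$s{\left(p{\left(5,6 Z{\left(4 \right)} \right)} \right)} \left(-17\right) = 3 \left(\left(-5\right) 5\right) \left(-17\right) = 3 \left(-25\right) \left(-17\right) = \left(-75\right) \left(-17\right) = 1275$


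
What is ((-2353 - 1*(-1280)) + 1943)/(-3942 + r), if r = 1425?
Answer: -290/839 ≈ -0.34565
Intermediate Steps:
((-2353 - 1*(-1280)) + 1943)/(-3942 + r) = ((-2353 - 1*(-1280)) + 1943)/(-3942 + 1425) = ((-2353 + 1280) + 1943)/(-2517) = (-1073 + 1943)*(-1/2517) = 870*(-1/2517) = -290/839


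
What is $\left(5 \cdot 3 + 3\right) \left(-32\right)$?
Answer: $-576$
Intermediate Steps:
$\left(5 \cdot 3 + 3\right) \left(-32\right) = \left(15 + 3\right) \left(-32\right) = 18 \left(-32\right) = -576$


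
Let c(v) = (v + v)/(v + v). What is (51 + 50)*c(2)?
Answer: 101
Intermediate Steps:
c(v) = 1 (c(v) = (2*v)/((2*v)) = (2*v)*(1/(2*v)) = 1)
(51 + 50)*c(2) = (51 + 50)*1 = 101*1 = 101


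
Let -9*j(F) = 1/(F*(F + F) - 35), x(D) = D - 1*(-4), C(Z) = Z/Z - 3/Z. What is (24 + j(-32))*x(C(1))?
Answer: 869614/18117 ≈ 48.000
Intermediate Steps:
C(Z) = 1 - 3/Z
x(D) = 4 + D (x(D) = D + 4 = 4 + D)
j(F) = -1/(9*(-35 + 2*F**2)) (j(F) = -1/(9*(F*(F + F) - 35)) = -1/(9*(F*(2*F) - 35)) = -1/(9*(2*F**2 - 35)) = -1/(9*(-35 + 2*F**2)))
(24 + j(-32))*x(C(1)) = (24 - 1/(-315 + 18*(-32)**2))*(4 + (-3 + 1)/1) = (24 - 1/(-315 + 18*1024))*(4 + 1*(-2)) = (24 - 1/(-315 + 18432))*(4 - 2) = (24 - 1/18117)*2 = (434807/18117)*2 = 869614/18117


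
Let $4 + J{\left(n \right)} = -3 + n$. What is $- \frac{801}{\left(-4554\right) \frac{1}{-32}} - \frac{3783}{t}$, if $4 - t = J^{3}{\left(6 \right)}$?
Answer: $- \frac{964219}{1265} \approx -762.23$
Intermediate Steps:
$J{\left(n \right)} = -7 + n$ ($J{\left(n \right)} = -4 + \left(-3 + n\right) = -7 + n$)
$t = 5$ ($t = 4 - \left(-7 + 6\right)^{3} = 4 - \left(-1\right)^{3} = 4 - -1 = 4 + 1 = 5$)
$- \frac{801}{\left(-4554\right) \frac{1}{-32}} - \frac{3783}{t} = - \frac{801}{\left(-4554\right) \frac{1}{-32}} - \frac{3783}{5} = - \frac{801}{\left(-4554\right) \left(- \frac{1}{32}\right)} - \frac{3783}{5} = - \frac{801}{\frac{2277}{16}} - \frac{3783}{5} = \left(-801\right) \frac{16}{2277} - \frac{3783}{5} = - \frac{1424}{253} - \frac{3783}{5} = - \frac{964219}{1265}$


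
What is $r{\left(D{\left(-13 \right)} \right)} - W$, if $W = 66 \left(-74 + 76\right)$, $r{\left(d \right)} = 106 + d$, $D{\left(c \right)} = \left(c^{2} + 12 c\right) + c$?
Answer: $-26$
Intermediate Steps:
$D{\left(c \right)} = c^{2} + 13 c$
$W = 132$ ($W = 66 \cdot 2 = 132$)
$r{\left(D{\left(-13 \right)} \right)} - W = \left(106 - 13 \left(13 - 13\right)\right) - 132 = \left(106 - 0\right) - 132 = \left(106 + 0\right) - 132 = 106 - 132 = -26$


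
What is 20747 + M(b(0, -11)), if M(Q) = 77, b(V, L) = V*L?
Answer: 20824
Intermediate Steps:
b(V, L) = L*V
20747 + M(b(0, -11)) = 20747 + 77 = 20824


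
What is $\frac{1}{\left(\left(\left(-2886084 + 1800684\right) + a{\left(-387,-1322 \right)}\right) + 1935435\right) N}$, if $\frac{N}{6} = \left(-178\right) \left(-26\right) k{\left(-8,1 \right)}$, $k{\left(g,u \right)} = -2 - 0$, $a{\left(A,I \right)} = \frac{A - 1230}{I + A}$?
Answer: $- \frac{1709}{80677782087552} \approx -2.1183 \cdot 10^{-11}$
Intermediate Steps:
$a{\left(A,I \right)} = \frac{-1230 + A}{A + I}$
$k{\left(g,u \right)} = -2$ ($k{\left(g,u \right)} = -2 + 0 = -2$)
$N = -55536$ ($N = 6 \left(-178\right) \left(-26\right) \left(-2\right) = 6 \cdot 4628 \left(-2\right) = 6 \left(-9256\right) = -55536$)
$\frac{1}{\left(\left(\left(-2886084 + 1800684\right) + a{\left(-387,-1322 \right)}\right) + 1935435\right) N} = \frac{1}{\left(\left(\left(-2886084 + 1800684\right) + \frac{-1230 - 387}{-387 - 1322}\right) + 1935435\right) \left(-55536\right)} = \frac{1}{\left(-1085400 + \frac{1}{-1709} \left(-1617\right)\right) + 1935435} \left(- \frac{1}{55536}\right) = \frac{1}{\left(-1085400 - - \frac{1617}{1709}\right) + 1935435} \left(- \frac{1}{55536}\right) = \frac{1}{\left(-1085400 + \frac{1617}{1709}\right) + 1935435} \left(- \frac{1}{55536}\right) = \frac{1}{- \frac{1854946983}{1709} + 1935435} \left(- \frac{1}{55536}\right) = \frac{1}{\frac{1452711432}{1709}} \left(- \frac{1}{55536}\right) = \frac{1709}{1452711432} \left(- \frac{1}{55536}\right) = - \frac{1709}{80677782087552}$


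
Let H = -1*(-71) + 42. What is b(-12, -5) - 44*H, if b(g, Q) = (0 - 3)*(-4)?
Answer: -4960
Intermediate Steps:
b(g, Q) = 12 (b(g, Q) = -3*(-4) = 12)
H = 113 (H = 71 + 42 = 113)
b(-12, -5) - 44*H = 12 - 44*113 = 12 - 4972 = -4960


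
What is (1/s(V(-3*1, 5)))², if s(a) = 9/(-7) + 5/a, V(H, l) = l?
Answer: 49/4 ≈ 12.250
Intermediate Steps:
s(a) = -9/7 + 5/a (s(a) = 9*(-⅐) + 5/a = -9/7 + 5/a)
(1/s(V(-3*1, 5)))² = (1/(-9/7 + 5/5))² = (1/(-9/7 + 5*(⅕)))² = (1/(-9/7 + 1))² = (1/(-2/7))² = (-7/2)² = 49/4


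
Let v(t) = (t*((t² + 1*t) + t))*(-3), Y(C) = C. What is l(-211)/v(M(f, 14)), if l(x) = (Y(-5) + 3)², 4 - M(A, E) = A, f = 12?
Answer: 1/288 ≈ 0.0034722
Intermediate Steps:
M(A, E) = 4 - A
v(t) = -3*t*(t² + 2*t) (v(t) = (t*((t² + t) + t))*(-3) = (t*((t + t²) + t))*(-3) = (t*(t² + 2*t))*(-3) = -3*t*(t² + 2*t))
l(x) = 4 (l(x) = (-5 + 3)² = (-2)² = 4)
l(-211)/v(M(f, 14)) = 4/((3*(4 - 1*12)²*(-2 - (4 - 1*12)))) = 4/((3*(4 - 12)²*(-2 - (4 - 12)))) = 4/((3*(-8)²*(-2 - 1*(-8)))) = 4/((3*64*(-2 + 8))) = 4/((3*64*6)) = 4/1152 = 4*(1/1152) = 1/288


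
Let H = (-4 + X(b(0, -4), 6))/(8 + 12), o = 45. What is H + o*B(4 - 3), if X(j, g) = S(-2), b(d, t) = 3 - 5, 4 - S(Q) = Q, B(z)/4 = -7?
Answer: -12599/10 ≈ -1259.9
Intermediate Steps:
B(z) = -28 (B(z) = 4*(-7) = -28)
S(Q) = 4 - Q
b(d, t) = -2
X(j, g) = 6 (X(j, g) = 4 - 1*(-2) = 4 + 2 = 6)
H = ⅒ (H = (-4 + 6)/(8 + 12) = 2/20 = 2*(1/20) = ⅒ ≈ 0.10000)
H + o*B(4 - 3) = ⅒ + 45*(-28) = ⅒ - 1260 = -12599/10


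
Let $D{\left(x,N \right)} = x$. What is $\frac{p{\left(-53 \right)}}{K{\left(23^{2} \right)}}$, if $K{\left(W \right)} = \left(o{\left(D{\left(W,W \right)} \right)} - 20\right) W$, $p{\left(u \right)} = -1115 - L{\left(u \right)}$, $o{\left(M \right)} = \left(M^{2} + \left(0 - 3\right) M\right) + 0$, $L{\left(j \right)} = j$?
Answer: $- \frac{531}{73592893} \approx -7.2154 \cdot 10^{-6}$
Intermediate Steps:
$o{\left(M \right)} = M^{2} - 3 M$ ($o{\left(M \right)} = \left(M^{2} - 3 M\right) + 0 = M^{2} - 3 M$)
$p{\left(u \right)} = -1115 - u$
$K{\left(W \right)} = W \left(-20 + W \left(-3 + W\right)\right)$ ($K{\left(W \right)} = \left(W \left(-3 + W\right) - 20\right) W = \left(-20 + W \left(-3 + W\right)\right) W = W \left(-20 + W \left(-3 + W\right)\right)$)
$\frac{p{\left(-53 \right)}}{K{\left(23^{2} \right)}} = \frac{-1115 - -53}{23^{2} \left(-20 + 23^{2} \left(-3 + 23^{2}\right)\right)} = \frac{-1115 + 53}{529 \left(-20 + 529 \left(-3 + 529\right)\right)} = - \frac{1062}{529 \left(-20 + 529 \cdot 526\right)} = - \frac{1062}{529 \left(-20 + 278254\right)} = - \frac{1062}{529 \cdot 278234} = - \frac{1062}{147185786} = \left(-1062\right) \frac{1}{147185786} = - \frac{531}{73592893}$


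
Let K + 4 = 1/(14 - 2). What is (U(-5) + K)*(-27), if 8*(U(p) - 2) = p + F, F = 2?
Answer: 495/8 ≈ 61.875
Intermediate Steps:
U(p) = 9/4 + p/8 (U(p) = 2 + (p + 2)/8 = 2 + (2 + p)/8 = 2 + (¼ + p/8) = 9/4 + p/8)
K = -47/12 (K = -4 + 1/(14 - 2) = -4 + 1/12 = -47/12 ≈ -3.9167)
(U(-5) + K)*(-27) = ((9/4 + (⅛)*(-5)) - 47/12)*(-27) = ((9/4 - 5/8) - 47/12)*(-27) = (13/8 - 47/12)*(-27) = -55/24*(-27) = 495/8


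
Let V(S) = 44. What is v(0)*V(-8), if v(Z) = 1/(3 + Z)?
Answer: 44/3 ≈ 14.667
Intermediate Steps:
v(0)*V(-8) = 44/(3 + 0) = 44/3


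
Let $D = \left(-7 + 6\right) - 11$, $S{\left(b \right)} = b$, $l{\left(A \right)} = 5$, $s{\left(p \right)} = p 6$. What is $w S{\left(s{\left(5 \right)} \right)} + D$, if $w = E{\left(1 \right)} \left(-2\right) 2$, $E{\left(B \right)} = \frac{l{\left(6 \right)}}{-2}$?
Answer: $288$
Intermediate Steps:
$s{\left(p \right)} = 6 p$
$E{\left(B \right)} = - \frac{5}{2}$ ($E{\left(B \right)} = \frac{5}{-2} = 5 \left(- \frac{1}{2}\right) = - \frac{5}{2}$)
$D = -12$ ($D = -1 - 11 = -12$)
$w = 10$ ($w = \left(- \frac{5}{2}\right) \left(-2\right) 2 = 5 \cdot 2 = 10$)
$w S{\left(s{\left(5 \right)} \right)} + D = 10 \cdot 6 \cdot 5 - 12 = 10 \cdot 30 - 12 = 300 - 12 = 288$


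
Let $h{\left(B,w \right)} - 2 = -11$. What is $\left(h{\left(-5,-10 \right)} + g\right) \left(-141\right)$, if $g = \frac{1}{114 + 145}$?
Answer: $\frac{328530}{259} \approx 1268.5$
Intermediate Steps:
$h{\left(B,w \right)} = -9$ ($h{\left(B,w \right)} = 2 - 11 = -9$)
$g = \frac{1}{259} \approx 0.003861$
$\left(h{\left(-5,-10 \right)} + g\right) \left(-141\right) = \left(-9 + \frac{1}{259}\right) \left(-141\right) = \left(- \frac{2330}{259}\right) \left(-141\right) = \frac{328530}{259}$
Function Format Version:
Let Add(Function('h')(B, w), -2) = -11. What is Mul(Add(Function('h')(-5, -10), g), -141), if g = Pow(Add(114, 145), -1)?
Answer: Rational(328530, 259) ≈ 1268.5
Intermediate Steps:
Function('h')(B, w) = -9 (Function('h')(B, w) = Add(2, -11) = -9)
g = Rational(1, 259) (g = Pow(259, -1) = Rational(1, 259) ≈ 0.0038610)
Mul(Add(Function('h')(-5, -10), g), -141) = Mul(Add(-9, Rational(1, 259)), -141) = Mul(Rational(-2330, 259), -141) = Rational(328530, 259)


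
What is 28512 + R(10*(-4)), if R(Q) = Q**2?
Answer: 30112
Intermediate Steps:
28512 + R(10*(-4)) = 28512 + (10*(-4))**2 = 28512 + (-40)**2 = 28512 + 1600 = 30112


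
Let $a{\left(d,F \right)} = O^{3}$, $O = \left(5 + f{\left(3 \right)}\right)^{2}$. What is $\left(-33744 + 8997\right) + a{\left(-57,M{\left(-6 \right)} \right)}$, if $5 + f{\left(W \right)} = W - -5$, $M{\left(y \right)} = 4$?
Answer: $237397$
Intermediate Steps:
$f{\left(W \right)} = W$ ($f{\left(W \right)} = -5 + \left(W - -5\right) = -5 + \left(W + 5\right) = -5 + \left(5 + W\right) = W$)
$O = 64$ ($O = \left(5 + 3\right)^{2} = 8^{2} = 64$)
$a{\left(d,F \right)} = 262144$ ($a{\left(d,F \right)} = 64^{3} = 262144$)
$\left(-33744 + 8997\right) + a{\left(-57,M{\left(-6 \right)} \right)} = \left(-33744 + 8997\right) + 262144 = -24747 + 262144 = 237397$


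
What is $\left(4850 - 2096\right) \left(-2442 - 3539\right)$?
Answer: $-16471674$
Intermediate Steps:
$\left(4850 - 2096\right) \left(-2442 - 3539\right) = 2754 \left(-5981\right) = -16471674$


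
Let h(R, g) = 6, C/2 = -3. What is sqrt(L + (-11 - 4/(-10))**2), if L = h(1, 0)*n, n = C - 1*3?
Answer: sqrt(1459)/5 ≈ 7.6394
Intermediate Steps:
C = -6 (C = 2*(-3) = -6)
n = -9 (n = -6 - 1*3 = -6 - 3 = -9)
L = -54 (L = 6*(-9) = -54)
sqrt(L + (-11 - 4/(-10))**2) = sqrt(-54 + (-11 - 4/(-10))**2) = sqrt(-54 + (-11 - 4*(-1/10))**2) = sqrt(-54 + (-11 + 2/5)**2) = sqrt(-54 + (-53/5)**2) = sqrt(-54 + 2809/25) = sqrt(1459/25) = sqrt(1459)/5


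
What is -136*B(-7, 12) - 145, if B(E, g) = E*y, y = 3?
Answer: 2711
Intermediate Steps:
B(E, g) = 3*E (B(E, g) = E*3 = 3*E)
-136*B(-7, 12) - 145 = -408*(-7) - 145 = -136*(-21) - 145 = 2856 - 145 = 2711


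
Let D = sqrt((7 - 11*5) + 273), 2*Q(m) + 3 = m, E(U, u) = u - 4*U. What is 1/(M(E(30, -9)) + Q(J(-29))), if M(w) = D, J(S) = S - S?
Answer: 2/27 ≈ 0.074074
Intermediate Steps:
J(S) = 0
Q(m) = -3/2 + m/2
D = 15 (D = sqrt((7 - 55) + 273) = sqrt(-48 + 273) = sqrt(225) = 15)
M(w) = 15
1/(M(E(30, -9)) + Q(J(-29))) = 1/(15 + (-3/2 + (1/2)*0)) = 1/(15 + (-3/2 + 0)) = 1/(15 - 3/2) = 1/(27/2) = 2/27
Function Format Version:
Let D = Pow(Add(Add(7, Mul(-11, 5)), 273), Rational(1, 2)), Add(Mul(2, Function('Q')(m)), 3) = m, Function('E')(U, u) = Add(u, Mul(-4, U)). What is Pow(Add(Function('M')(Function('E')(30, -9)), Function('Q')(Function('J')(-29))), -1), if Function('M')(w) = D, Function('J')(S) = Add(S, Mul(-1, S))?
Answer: Rational(2, 27) ≈ 0.074074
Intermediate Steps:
Function('J')(S) = 0
Function('Q')(m) = Add(Rational(-3, 2), Mul(Rational(1, 2), m))
D = 15 (D = Pow(Add(Add(7, -55), 273), Rational(1, 2)) = Pow(Add(-48, 273), Rational(1, 2)) = Pow(225, Rational(1, 2)) = 15)
Function('M')(w) = 15
Pow(Add(Function('M')(Function('E')(30, -9)), Function('Q')(Function('J')(-29))), -1) = Pow(Add(15, Add(Rational(-3, 2), Mul(Rational(1, 2), 0))), -1) = Pow(Add(15, Add(Rational(-3, 2), 0)), -1) = Pow(Add(15, Rational(-3, 2)), -1) = Pow(Rational(27, 2), -1) = Rational(2, 27)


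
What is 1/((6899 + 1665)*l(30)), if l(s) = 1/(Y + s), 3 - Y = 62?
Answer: -29/8564 ≈ -0.0033863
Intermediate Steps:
Y = -59 (Y = 3 - 1*62 = 3 - 62 = -59)
l(s) = 1/(-59 + s)
1/((6899 + 1665)*l(30)) = 1/((6899 + 1665)*(1/(-59 + 30))) = 1/(8564*(1/(-29))) = 1/(8564*(-1/29)) = (1/8564)*(-29) = -29/8564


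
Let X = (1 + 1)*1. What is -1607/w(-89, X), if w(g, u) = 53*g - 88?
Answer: 1607/4805 ≈ 0.33444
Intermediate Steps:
X = 2 (X = 2*1 = 2)
w(g, u) = -88 + 53*g
-1607/w(-89, X) = -1607/(-88 + 53*(-89)) = -1607/(-88 - 4717) = -1607/(-4805) = -1607*(-1/4805) = 1607/4805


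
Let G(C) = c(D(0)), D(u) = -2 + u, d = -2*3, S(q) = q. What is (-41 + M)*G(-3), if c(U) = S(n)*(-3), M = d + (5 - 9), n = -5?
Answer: -765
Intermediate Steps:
d = -6
M = -10 (M = -6 + (5 - 9) = -6 - 4 = -10)
c(U) = 15 (c(U) = -5*(-3) = 15)
G(C) = 15
(-41 + M)*G(-3) = (-41 - 10)*15 = -51*15 = -765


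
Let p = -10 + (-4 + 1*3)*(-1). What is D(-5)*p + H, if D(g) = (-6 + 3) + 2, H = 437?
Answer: 446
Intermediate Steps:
p = -9 (p = -10 + (-4 + 3)*(-1) = -10 - 1*(-1) = -10 + 1 = -9)
D(g) = -1 (D(g) = -3 + 2 = -1)
D(-5)*p + H = -1*(-9) + 437 = 9 + 437 = 446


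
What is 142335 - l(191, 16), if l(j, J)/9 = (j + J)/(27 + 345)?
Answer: 17648919/124 ≈ 1.4233e+5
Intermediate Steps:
l(j, J) = 3*J/124 + 3*j/124 (l(j, J) = 9*((j + J)/(27 + 345)) = 9*((J + j)/372) = 9*((J + j)*(1/372)) = 9*(J/372 + j/372) = 3*J/124 + 3*j/124)
142335 - l(191, 16) = 142335 - ((3/124)*16 + (3/124)*191) = 142335 - (12/31 + 573/124) = 142335 - 1*621/124 = 142335 - 621/124 = 17648919/124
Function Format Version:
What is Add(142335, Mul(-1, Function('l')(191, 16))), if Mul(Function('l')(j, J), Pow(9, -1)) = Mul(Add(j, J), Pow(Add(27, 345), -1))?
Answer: Rational(17648919, 124) ≈ 1.4233e+5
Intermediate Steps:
Function('l')(j, J) = Add(Mul(Rational(3, 124), J), Mul(Rational(3, 124), j)) (Function('l')(j, J) = Mul(9, Mul(Add(j, J), Pow(Add(27, 345), -1))) = Mul(9, Mul(Add(J, j), Pow(372, -1))) = Mul(9, Mul(Add(J, j), Rational(1, 372))) = Mul(9, Add(Mul(Rational(1, 372), J), Mul(Rational(1, 372), j))) = Add(Mul(Rational(3, 124), J), Mul(Rational(3, 124), j)))
Add(142335, Mul(-1, Function('l')(191, 16))) = Add(142335, Mul(-1, Add(Mul(Rational(3, 124), 16), Mul(Rational(3, 124), 191)))) = Add(142335, Mul(-1, Add(Rational(12, 31), Rational(573, 124)))) = Add(142335, Mul(-1, Rational(621, 124))) = Add(142335, Rational(-621, 124)) = Rational(17648919, 124)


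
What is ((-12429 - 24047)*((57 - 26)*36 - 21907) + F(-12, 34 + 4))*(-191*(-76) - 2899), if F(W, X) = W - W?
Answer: 8810013518372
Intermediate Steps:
F(W, X) = 0
((-12429 - 24047)*((57 - 26)*36 - 21907) + F(-12, 34 + 4))*(-191*(-76) - 2899) = ((-12429 - 24047)*((57 - 26)*36 - 21907) + 0)*(-191*(-76) - 2899) = (-36476*(31*36 - 21907) + 0)*(14516 - 2899) = (-36476*(1116 - 21907) + 0)*11617 = (-36476*(-20791) + 0)*11617 = (758372516 + 0)*11617 = 758372516*11617 = 8810013518372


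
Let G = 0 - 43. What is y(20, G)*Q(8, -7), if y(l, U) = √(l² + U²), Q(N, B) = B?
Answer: -7*√2249 ≈ -331.97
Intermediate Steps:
G = -43
y(l, U) = √(U² + l²)
y(20, G)*Q(8, -7) = √((-43)² + 20²)*(-7) = √(1849 + 400)*(-7) = √2249*(-7) = -7*√2249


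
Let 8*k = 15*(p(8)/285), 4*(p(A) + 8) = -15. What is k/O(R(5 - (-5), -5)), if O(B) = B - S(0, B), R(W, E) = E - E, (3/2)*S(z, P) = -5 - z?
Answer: -141/6080 ≈ -0.023191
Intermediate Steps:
p(A) = -47/4 (p(A) = -8 + (1/4)*(-15) = -8 - 15/4 = -47/4)
S(z, P) = -10/3 - 2*z/3 (S(z, P) = 2*(-5 - z)/3 = -10/3 - 2*z/3)
R(W, E) = 0
O(B) = 10/3 + B (O(B) = B - (-10/3 - 2/3*0) = B - (-10/3 + 0) = B - 1*(-10/3) = B + 10/3 = 10/3 + B)
k = -47/608 (k = (15*(-47/4/285))/8 = (15*(-47/4*1/285))/8 = (15*(-47/1140))/8 = (1/8)*(-47/76) = -47/608 ≈ -0.077303)
k/O(R(5 - (-5), -5)) = -47/(608*(10/3 + 0)) = -47/(608*10/3) = -47/608*3/10 = -141/6080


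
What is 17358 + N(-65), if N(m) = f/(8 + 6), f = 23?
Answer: 243035/14 ≈ 17360.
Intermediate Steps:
N(m) = 23/14 (N(m) = 23/(8 + 6) = 23/14)
17358 + N(-65) = 17358 + 23/14 = 243035/14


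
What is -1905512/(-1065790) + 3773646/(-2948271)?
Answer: 266008599902/523706291515 ≈ 0.50793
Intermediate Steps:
-1905512/(-1065790) + 3773646/(-2948271) = -1905512*(-1/1065790) + 3773646*(-1/2948271) = 952756/532895 - 1257882/982757 = 266008599902/523706291515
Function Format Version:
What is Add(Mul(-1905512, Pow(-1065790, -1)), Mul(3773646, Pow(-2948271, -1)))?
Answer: Rational(266008599902, 523706291515) ≈ 0.50793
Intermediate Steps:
Add(Mul(-1905512, Pow(-1065790, -1)), Mul(3773646, Pow(-2948271, -1))) = Add(Mul(-1905512, Rational(-1, 1065790)), Mul(3773646, Rational(-1, 2948271))) = Add(Rational(952756, 532895), Rational(-1257882, 982757)) = Rational(266008599902, 523706291515)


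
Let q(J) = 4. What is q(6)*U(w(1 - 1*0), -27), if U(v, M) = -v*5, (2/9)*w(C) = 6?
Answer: -540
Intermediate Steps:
w(C) = 27 (w(C) = (9/2)*6 = 27)
U(v, M) = -5*v
q(6)*U(w(1 - 1*0), -27) = 4*(-5*27) = 4*(-135) = -540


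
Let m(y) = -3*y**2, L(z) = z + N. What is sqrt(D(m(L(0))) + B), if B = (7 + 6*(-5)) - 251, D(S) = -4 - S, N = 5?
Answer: I*sqrt(203) ≈ 14.248*I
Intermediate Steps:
L(z) = 5 + z (L(z) = z + 5 = 5 + z)
B = -274 (B = (7 - 30) - 251 = -23 - 251 = -274)
sqrt(D(m(L(0))) + B) = sqrt((-4 - (-3)*(5 + 0)**2) - 274) = sqrt((-4 - (-3)*5**2) - 274) = sqrt((-4 - (-3)*25) - 274) = sqrt((-4 - 1*(-75)) - 274) = sqrt((-4 + 75) - 274) = sqrt(71 - 274) = sqrt(-203) = I*sqrt(203)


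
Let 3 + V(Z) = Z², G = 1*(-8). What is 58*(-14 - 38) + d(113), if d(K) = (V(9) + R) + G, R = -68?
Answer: -3014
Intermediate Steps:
G = -8
V(Z) = -3 + Z²
d(K) = 2 (d(K) = ((-3 + 9²) - 68) - 8 = ((-3 + 81) - 68) - 8 = (78 - 68) - 8 = 10 - 8 = 2)
58*(-14 - 38) + d(113) = 58*(-14 - 38) + 2 = 58*(-52) + 2 = -3016 + 2 = -3014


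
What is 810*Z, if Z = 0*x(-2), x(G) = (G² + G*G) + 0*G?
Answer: 0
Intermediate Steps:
x(G) = 2*G² (x(G) = (G² + G²) + 0 = 2*G² + 0 = 2*G²)
Z = 0 (Z = 0*(2*(-2)²) = 0*(2*4) = 0*8 = 0)
810*Z = 810*0 = 0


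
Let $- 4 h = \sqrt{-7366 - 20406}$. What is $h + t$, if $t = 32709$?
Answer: $32709 - \frac{i \sqrt{6943}}{2} \approx 32709.0 - 41.662 i$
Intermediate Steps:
$h = - \frac{i \sqrt{6943}}{2}$ ($h = - \frac{\sqrt{-7366 - 20406}}{4} = - \frac{\sqrt{-27772}}{4} = - \frac{2 i \sqrt{6943}}{4} = - \frac{i \sqrt{6943}}{2} \approx - 41.662 i$)
$h + t = - \frac{i \sqrt{6943}}{2} + 32709 = 32709 - \frac{i \sqrt{6943}}{2}$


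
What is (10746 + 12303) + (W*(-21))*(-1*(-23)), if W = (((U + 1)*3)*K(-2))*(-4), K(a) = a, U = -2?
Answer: 34641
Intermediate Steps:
W = -24 (W = (((-2 + 1)*3)*(-2))*(-4) = (-1*3*(-2))*(-4) = -3*(-2)*(-4) = 6*(-4) = -24)
(10746 + 12303) + (W*(-21))*(-1*(-23)) = (10746 + 12303) + (-24*(-21))*(-1*(-23)) = 23049 + 504*23 = 23049 + 11592 = 34641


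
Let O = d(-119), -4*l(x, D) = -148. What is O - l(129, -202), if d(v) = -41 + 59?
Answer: -19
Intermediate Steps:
d(v) = 18
l(x, D) = 37 (l(x, D) = -¼*(-148) = 37)
O = 18
O - l(129, -202) = 18 - 1*37 = 18 - 37 = -19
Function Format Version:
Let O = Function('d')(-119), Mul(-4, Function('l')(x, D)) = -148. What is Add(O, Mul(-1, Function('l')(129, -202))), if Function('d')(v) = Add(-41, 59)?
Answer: -19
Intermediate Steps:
Function('d')(v) = 18
Function('l')(x, D) = 37 (Function('l')(x, D) = Mul(Rational(-1, 4), -148) = 37)
O = 18
Add(O, Mul(-1, Function('l')(129, -202))) = Add(18, Mul(-1, 37)) = Add(18, -37) = -19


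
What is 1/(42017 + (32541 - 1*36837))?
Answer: 1/37721 ≈ 2.6510e-5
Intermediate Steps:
1/(42017 + (32541 - 1*36837)) = 1/(42017 + (32541 - 36837)) = 1/(42017 - 4296) = 1/37721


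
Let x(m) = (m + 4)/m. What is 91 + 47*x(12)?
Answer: 461/3 ≈ 153.67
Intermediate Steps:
x(m) = (4 + m)/m
91 + 47*x(12) = 91 + 47*((4 + 12)/12) = 91 + 47*((1/12)*16) = 91 + 47*(4/3) = 91 + 188/3 = 461/3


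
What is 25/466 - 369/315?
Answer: -18231/16310 ≈ -1.1178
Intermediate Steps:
25/466 - 369/315 = 25*(1/466) - 369*1/315 = 25/466 - 41/35 = -18231/16310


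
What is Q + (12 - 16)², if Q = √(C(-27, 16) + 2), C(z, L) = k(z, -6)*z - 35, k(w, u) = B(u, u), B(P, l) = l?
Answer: 16 + √129 ≈ 27.358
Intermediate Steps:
k(w, u) = u
C(z, L) = -35 - 6*z (C(z, L) = -6*z - 35 = -35 - 6*z)
Q = √129 (Q = √((-35 - 6*(-27)) + 2) = √((-35 + 162) + 2) = √(127 + 2) = √129 ≈ 11.358)
Q + (12 - 16)² = √129 + (12 - 16)² = √129 + (-4)² = √129 + 16 = 16 + √129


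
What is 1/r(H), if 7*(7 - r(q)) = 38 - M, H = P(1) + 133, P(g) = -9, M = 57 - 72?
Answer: -7/4 ≈ -1.7500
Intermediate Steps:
M = -15
H = 124 (H = -9 + 133 = 124)
r(q) = -4/7 (r(q) = 7 - (38 - 1*(-15))/7 = 7 - (38 + 15)/7 = 7 - ⅐*53 = 7 - 53/7 = -4/7)
1/r(H) = 1/(-4/7) = -7/4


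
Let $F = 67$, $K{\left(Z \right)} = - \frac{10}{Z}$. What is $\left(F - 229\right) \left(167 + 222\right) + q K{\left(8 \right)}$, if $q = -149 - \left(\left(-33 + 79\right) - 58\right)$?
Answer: $- \frac{251387}{4} \approx -62847.0$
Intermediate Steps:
$q = -137$ ($q = -149 - \left(46 - 58\right) = -149 - -12 = -149 + 12 = -137$)
$\left(F - 229\right) \left(167 + 222\right) + q K{\left(8 \right)} = \left(67 - 229\right) \left(167 + 222\right) - 137 \left(- \frac{10}{8}\right) = \left(-162\right) 389 - 137 \left(\left(-10\right) \frac{1}{8}\right) = -63018 - - \frac{685}{4} = -63018 + \frac{685}{4} = - \frac{251387}{4}$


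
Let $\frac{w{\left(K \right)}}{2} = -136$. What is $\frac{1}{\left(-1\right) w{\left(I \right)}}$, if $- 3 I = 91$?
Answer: $\frac{1}{272} \approx 0.0036765$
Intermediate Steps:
$I = - \frac{91}{3}$ ($I = \left(- \frac{1}{3}\right) 91 = - \frac{91}{3} \approx -30.333$)
$w{\left(K \right)} = -272$ ($w{\left(K \right)} = 2 \left(-136\right) = -272$)
$\frac{1}{\left(-1\right) w{\left(I \right)}} = \frac{1}{\left(-1\right) \left(-272\right)} = \frac{1}{272}$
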